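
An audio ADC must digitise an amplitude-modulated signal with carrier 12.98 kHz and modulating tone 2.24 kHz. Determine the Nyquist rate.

AM sidebands sit at fc ± fm = 10.74 kHz and 15.22 kHz.
Highest-frequency component: 15.22 kHz.
Nyquist rate = 2 × 15.22 kHz = 30.44 kHz.

30.44 kHz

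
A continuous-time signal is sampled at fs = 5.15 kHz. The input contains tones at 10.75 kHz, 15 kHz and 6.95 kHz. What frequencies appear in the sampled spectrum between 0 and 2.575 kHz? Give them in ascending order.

0.45 kHz, 1.8 kHz

fs/2 = 2.575 kHz.
10.75 kHz mod fs = 0.45 kHz.
0.45 kHz ≤ fs/2 = 2.575 kHz, appears at 0.45 kHz.
15 kHz mod fs = 4.7 kHz.
4.7 kHz > fs/2 = 2.575 kHz, folds to fs − 4.7 kHz = 0.45 kHz.
6.95 kHz mod fs = 1.8 kHz.
1.8 kHz ≤ fs/2 = 2.575 kHz, appears at 1.8 kHz.
Distinct values: {0.45 kHz, 1.8 kHz}.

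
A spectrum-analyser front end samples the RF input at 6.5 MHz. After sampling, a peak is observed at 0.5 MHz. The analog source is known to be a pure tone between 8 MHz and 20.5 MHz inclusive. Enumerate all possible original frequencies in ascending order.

12.5 MHz, 13.5 MHz, 19 MHz, 20 MHz

Frequencies that alias to 0.5 MHz are k·fs ± 0.5 MHz for integer k ≥ 0.
k=0: 0.5 MHz.
k=1: 6 MHz, 7 MHz.
k=2: 12.5 MHz, 13.5 MHz.
k=3: 19 MHz, 20 MHz.
k=4: 25.5 MHz, 26.5 MHz.
Within [8 MHz, 20.5 MHz]: 12.5 MHz, 13.5 MHz, 19 MHz, 20 MHz.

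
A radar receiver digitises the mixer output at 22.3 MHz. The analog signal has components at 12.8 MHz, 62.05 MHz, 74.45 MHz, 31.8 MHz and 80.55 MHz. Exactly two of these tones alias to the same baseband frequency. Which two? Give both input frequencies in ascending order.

12.8 MHz, 31.8 MHz

fs/2 = 11.15 MHz.
12.8 MHz > fs/2 = 11.15 MHz, folds to fs − 12.8 MHz = 9.5 MHz.
62.05 MHz mod fs = 17.45 MHz.
17.45 MHz > fs/2 = 11.15 MHz, folds to fs − 17.45 MHz = 4.85 MHz.
74.45 MHz mod fs = 7.55 MHz.
7.55 MHz ≤ fs/2 = 11.15 MHz, appears at 7.55 MHz.
31.8 MHz mod fs = 9.5 MHz.
9.5 MHz ≤ fs/2 = 11.15 MHz, appears at 9.5 MHz.
80.55 MHz mod fs = 13.65 MHz.
13.65 MHz > fs/2 = 11.15 MHz, folds to fs − 13.65 MHz = 8.65 MHz.
12.8 MHz and 31.8 MHz both map to 9.5 MHz.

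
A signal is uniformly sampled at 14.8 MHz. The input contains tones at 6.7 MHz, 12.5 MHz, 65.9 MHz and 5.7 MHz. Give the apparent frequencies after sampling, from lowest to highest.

fs/2 = 7.4 MHz.
6.7 MHz ≤ fs/2 = 7.4 MHz, passes unchanged.
12.5 MHz > fs/2 = 7.4 MHz, folds to fs − 12.5 MHz = 2.3 MHz.
65.9 MHz mod fs = 6.7 MHz.
6.7 MHz ≤ fs/2 = 7.4 MHz, appears at 6.7 MHz.
5.7 MHz ≤ fs/2 = 7.4 MHz, passes unchanged.
Distinct values: {2.3 MHz, 5.7 MHz, 6.7 MHz}.

2.3 MHz, 5.7 MHz, 6.7 MHz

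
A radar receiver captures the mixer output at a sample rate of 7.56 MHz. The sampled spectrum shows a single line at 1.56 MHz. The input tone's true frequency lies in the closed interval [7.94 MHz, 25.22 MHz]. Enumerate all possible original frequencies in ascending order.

Frequencies that alias to 1.56 MHz are k·fs ± 1.56 MHz for integer k ≥ 0.
k=0: 1.56 MHz.
k=1: 6 MHz, 9.12 MHz.
k=2: 13.56 MHz, 16.68 MHz.
k=3: 21.12 MHz, 24.24 MHz.
k=4: 28.68 MHz, 31.8 MHz.
Within [7.94 MHz, 25.22 MHz]: 9.12 MHz, 13.56 MHz, 16.68 MHz, 21.12 MHz, 24.24 MHz.

9.12 MHz, 13.56 MHz, 16.68 MHz, 21.12 MHz, 24.24 MHz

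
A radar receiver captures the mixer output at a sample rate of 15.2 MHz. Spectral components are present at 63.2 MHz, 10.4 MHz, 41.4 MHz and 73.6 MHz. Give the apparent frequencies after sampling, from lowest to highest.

2.4 MHz, 4.2 MHz, 4.8 MHz

fs/2 = 7.6 MHz.
63.2 MHz mod fs = 2.4 MHz.
2.4 MHz ≤ fs/2 = 7.6 MHz, appears at 2.4 MHz.
10.4 MHz > fs/2 = 7.6 MHz, folds to fs − 10.4 MHz = 4.8 MHz.
41.4 MHz mod fs = 11 MHz.
11 MHz > fs/2 = 7.6 MHz, folds to fs − 11 MHz = 4.2 MHz.
73.6 MHz mod fs = 12.8 MHz.
12.8 MHz > fs/2 = 7.6 MHz, folds to fs − 12.8 MHz = 2.4 MHz.
Distinct values: {2.4 MHz, 4.2 MHz, 4.8 MHz}.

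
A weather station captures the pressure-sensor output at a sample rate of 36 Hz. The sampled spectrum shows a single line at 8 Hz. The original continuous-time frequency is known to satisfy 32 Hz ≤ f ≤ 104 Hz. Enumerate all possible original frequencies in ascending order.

44 Hz, 64 Hz, 80 Hz, 100 Hz

Frequencies that alias to 8 Hz are k·fs ± 8 Hz for integer k ≥ 0.
k=0: 8 Hz.
k=1: 28 Hz, 44 Hz.
k=2: 64 Hz, 80 Hz.
k=3: 100 Hz, 116 Hz.
k=4: 136 Hz, 152 Hz.
Within [32 Hz, 104 Hz]: 44 Hz, 64 Hz, 80 Hz, 100 Hz.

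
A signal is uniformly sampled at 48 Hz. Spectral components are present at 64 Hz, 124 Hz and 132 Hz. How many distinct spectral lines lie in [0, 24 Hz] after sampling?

fs/2 = 24 Hz.
64 Hz mod fs = 16 Hz.
16 Hz ≤ fs/2 = 24 Hz, appears at 16 Hz.
124 Hz mod fs = 28 Hz.
28 Hz > fs/2 = 24 Hz, folds to fs − 28 Hz = 20 Hz.
132 Hz mod fs = 36 Hz.
36 Hz > fs/2 = 24 Hz, folds to fs − 36 Hz = 12 Hz.
Distinct values: {12 Hz, 16 Hz, 20 Hz} → 3.

3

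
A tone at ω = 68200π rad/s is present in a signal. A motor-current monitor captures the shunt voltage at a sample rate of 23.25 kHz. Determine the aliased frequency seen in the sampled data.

ω = 68200π rad/s → f = ω/(2π) = 34100 Hz = 34.1 kHz.
34.1 kHz mod fs = 10.85 kHz.
10.85 kHz ≤ fs/2 = 11.625 kHz, appears at 10.85 kHz.

10.85 kHz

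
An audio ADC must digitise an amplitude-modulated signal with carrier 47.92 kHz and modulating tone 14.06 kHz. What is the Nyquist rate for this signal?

123.96 kHz

AM sidebands sit at fc ± fm = 33.86 kHz and 61.98 kHz.
Highest-frequency component: 61.98 kHz.
Nyquist rate = 2 × 61.98 kHz = 123.96 kHz.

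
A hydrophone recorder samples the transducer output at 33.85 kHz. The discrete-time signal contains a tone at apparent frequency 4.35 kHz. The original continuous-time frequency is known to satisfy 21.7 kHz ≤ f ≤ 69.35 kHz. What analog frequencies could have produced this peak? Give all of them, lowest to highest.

Frequencies that alias to 4.35 kHz are k·fs ± 4.35 kHz for integer k ≥ 0.
k=0: 4.35 kHz.
k=1: 29.5 kHz, 38.2 kHz.
k=2: 63.35 kHz, 72.05 kHz.
k=3: 97.2 kHz, 105.9 kHz.
Within [21.7 kHz, 69.35 kHz]: 29.5 kHz, 38.2 kHz, 63.35 kHz.

29.5 kHz, 38.2 kHz, 63.35 kHz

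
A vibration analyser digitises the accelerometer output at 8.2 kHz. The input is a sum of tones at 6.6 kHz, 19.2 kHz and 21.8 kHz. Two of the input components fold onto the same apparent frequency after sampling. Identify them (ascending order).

19.2 kHz, 21.8 kHz

fs/2 = 4.1 kHz.
6.6 kHz > fs/2 = 4.1 kHz, folds to fs − 6.6 kHz = 1.6 kHz.
19.2 kHz mod fs = 2.8 kHz.
2.8 kHz ≤ fs/2 = 4.1 kHz, appears at 2.8 kHz.
21.8 kHz mod fs = 5.4 kHz.
5.4 kHz > fs/2 = 4.1 kHz, folds to fs − 5.4 kHz = 2.8 kHz.
19.2 kHz and 21.8 kHz both map to 2.8 kHz.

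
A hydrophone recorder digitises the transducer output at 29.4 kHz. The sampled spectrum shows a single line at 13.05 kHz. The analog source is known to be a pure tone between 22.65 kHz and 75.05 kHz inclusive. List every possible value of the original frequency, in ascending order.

Frequencies that alias to 13.05 kHz are k·fs ± 13.05 kHz for integer k ≥ 0.
k=0: 13.05 kHz.
k=1: 16.35 kHz, 42.45 kHz.
k=2: 45.75 kHz, 71.85 kHz.
k=3: 75.15 kHz, 101.25 kHz.
Within [22.65 kHz, 75.05 kHz]: 42.45 kHz, 45.75 kHz, 71.85 kHz.

42.45 kHz, 45.75 kHz, 71.85 kHz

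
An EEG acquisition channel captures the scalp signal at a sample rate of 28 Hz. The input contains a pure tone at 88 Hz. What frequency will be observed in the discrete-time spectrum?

4 Hz

88 Hz mod fs = 4 Hz.
4 Hz ≤ fs/2 = 14 Hz, appears at 4 Hz.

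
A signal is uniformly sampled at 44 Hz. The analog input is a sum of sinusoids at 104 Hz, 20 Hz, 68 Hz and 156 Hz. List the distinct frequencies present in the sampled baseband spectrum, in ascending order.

fs/2 = 22 Hz.
104 Hz mod fs = 16 Hz.
16 Hz ≤ fs/2 = 22 Hz, appears at 16 Hz.
20 Hz ≤ fs/2 = 22 Hz, passes unchanged.
68 Hz mod fs = 24 Hz.
24 Hz > fs/2 = 22 Hz, folds to fs − 24 Hz = 20 Hz.
156 Hz mod fs = 24 Hz.
24 Hz > fs/2 = 22 Hz, folds to fs − 24 Hz = 20 Hz.
Distinct values: {16 Hz, 20 Hz}.

16 Hz, 20 Hz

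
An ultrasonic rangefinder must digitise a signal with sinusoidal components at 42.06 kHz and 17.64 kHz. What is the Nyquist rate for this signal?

Highest-frequency component: 42.06 kHz.
Nyquist rate = 2 × 42.06 kHz = 84.12 kHz.

84.12 kHz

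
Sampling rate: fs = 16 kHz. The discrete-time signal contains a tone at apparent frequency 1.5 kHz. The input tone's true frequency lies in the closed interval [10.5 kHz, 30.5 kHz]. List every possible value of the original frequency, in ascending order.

14.5 kHz, 17.5 kHz, 30.5 kHz

Frequencies that alias to 1.5 kHz are k·fs ± 1.5 kHz for integer k ≥ 0.
k=0: 1.5 kHz.
k=1: 14.5 kHz, 17.5 kHz.
k=2: 30.5 kHz, 33.5 kHz.
k=3: 46.5 kHz, 49.5 kHz.
Within [10.5 kHz, 30.5 kHz]: 14.5 kHz, 17.5 kHz, 30.5 kHz.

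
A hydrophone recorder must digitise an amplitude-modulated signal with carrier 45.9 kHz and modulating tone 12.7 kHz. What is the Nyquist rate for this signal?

AM sidebands sit at fc ± fm = 33.2 kHz and 58.6 kHz.
Highest-frequency component: 58.6 kHz.
Nyquist rate = 2 × 58.6 kHz = 117.2 kHz.

117.2 kHz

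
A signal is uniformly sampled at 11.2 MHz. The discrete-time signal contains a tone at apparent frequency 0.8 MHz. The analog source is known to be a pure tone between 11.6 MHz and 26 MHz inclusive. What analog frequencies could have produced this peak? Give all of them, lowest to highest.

Frequencies that alias to 0.8 MHz are k·fs ± 0.8 MHz for integer k ≥ 0.
k=0: 0.8 MHz.
k=1: 10.4 MHz, 12 MHz.
k=2: 21.6 MHz, 23.2 MHz.
k=3: 32.8 MHz, 34.4 MHz.
Within [11.6 MHz, 26 MHz]: 12 MHz, 21.6 MHz, 23.2 MHz.

12 MHz, 21.6 MHz, 23.2 MHz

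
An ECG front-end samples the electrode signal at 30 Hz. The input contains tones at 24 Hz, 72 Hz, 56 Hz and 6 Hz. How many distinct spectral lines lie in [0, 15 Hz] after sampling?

3

fs/2 = 15 Hz.
24 Hz > fs/2 = 15 Hz, folds to fs − 24 Hz = 6 Hz.
72 Hz mod fs = 12 Hz.
12 Hz ≤ fs/2 = 15 Hz, appears at 12 Hz.
56 Hz mod fs = 26 Hz.
26 Hz > fs/2 = 15 Hz, folds to fs − 26 Hz = 4 Hz.
6 Hz ≤ fs/2 = 15 Hz, passes unchanged.
Distinct values: {4 Hz, 6 Hz, 12 Hz} → 3.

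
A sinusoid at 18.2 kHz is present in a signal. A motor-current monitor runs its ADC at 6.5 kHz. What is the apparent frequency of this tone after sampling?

18.2 kHz mod fs = 5.2 kHz.
5.2 kHz > fs/2 = 3.25 kHz, folds to fs − 5.2 kHz = 1.3 kHz.

1.3 kHz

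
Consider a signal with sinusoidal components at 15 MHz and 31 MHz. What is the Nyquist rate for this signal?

Highest-frequency component: 31 MHz.
Nyquist rate = 2 × 31 MHz = 62 MHz.

62 MHz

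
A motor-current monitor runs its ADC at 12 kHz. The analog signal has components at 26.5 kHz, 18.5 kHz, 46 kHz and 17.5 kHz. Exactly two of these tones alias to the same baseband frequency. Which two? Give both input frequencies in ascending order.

17.5 kHz, 18.5 kHz

fs/2 = 6 kHz.
26.5 kHz mod fs = 2.5 kHz.
2.5 kHz ≤ fs/2 = 6 kHz, appears at 2.5 kHz.
18.5 kHz mod fs = 6.5 kHz.
6.5 kHz > fs/2 = 6 kHz, folds to fs − 6.5 kHz = 5.5 kHz.
46 kHz mod fs = 10 kHz.
10 kHz > fs/2 = 6 kHz, folds to fs − 10 kHz = 2 kHz.
17.5 kHz mod fs = 5.5 kHz.
5.5 kHz ≤ fs/2 = 6 kHz, appears at 5.5 kHz.
17.5 kHz and 18.5 kHz both map to 5.5 kHz.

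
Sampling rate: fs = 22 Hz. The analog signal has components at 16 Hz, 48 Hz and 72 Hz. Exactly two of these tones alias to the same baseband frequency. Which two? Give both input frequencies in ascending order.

16 Hz, 72 Hz

fs/2 = 11 Hz.
16 Hz > fs/2 = 11 Hz, folds to fs − 16 Hz = 6 Hz.
48 Hz mod fs = 4 Hz.
4 Hz ≤ fs/2 = 11 Hz, appears at 4 Hz.
72 Hz mod fs = 6 Hz.
6 Hz ≤ fs/2 = 11 Hz, appears at 6 Hz.
16 Hz and 72 Hz both map to 6 Hz.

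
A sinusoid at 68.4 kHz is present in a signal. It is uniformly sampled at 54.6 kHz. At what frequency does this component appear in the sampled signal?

13.8 kHz

68.4 kHz mod fs = 13.8 kHz.
13.8 kHz ≤ fs/2 = 27.3 kHz, appears at 13.8 kHz.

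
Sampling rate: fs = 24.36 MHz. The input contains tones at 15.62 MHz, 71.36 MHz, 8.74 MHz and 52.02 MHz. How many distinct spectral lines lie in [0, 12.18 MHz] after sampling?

fs/2 = 12.18 MHz.
15.62 MHz > fs/2 = 12.18 MHz, folds to fs − 15.62 MHz = 8.74 MHz.
71.36 MHz mod fs = 22.64 MHz.
22.64 MHz > fs/2 = 12.18 MHz, folds to fs − 22.64 MHz = 1.72 MHz.
8.74 MHz ≤ fs/2 = 12.18 MHz, passes unchanged.
52.02 MHz mod fs = 3.3 MHz.
3.3 MHz ≤ fs/2 = 12.18 MHz, appears at 3.3 MHz.
Distinct values: {1.72 MHz, 3.3 MHz, 8.74 MHz} → 3.

3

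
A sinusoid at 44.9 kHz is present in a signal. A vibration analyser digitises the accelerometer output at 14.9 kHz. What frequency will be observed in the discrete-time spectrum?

0.2 kHz

44.9 kHz mod fs = 0.2 kHz.
0.2 kHz ≤ fs/2 = 7.45 kHz, appears at 0.2 kHz.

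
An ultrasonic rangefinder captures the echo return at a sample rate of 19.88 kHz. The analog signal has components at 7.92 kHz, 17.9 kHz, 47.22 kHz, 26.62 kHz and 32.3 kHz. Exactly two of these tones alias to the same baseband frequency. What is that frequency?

7.46 kHz

fs/2 = 9.94 kHz.
7.92 kHz ≤ fs/2 = 9.94 kHz, passes unchanged.
17.9 kHz > fs/2 = 9.94 kHz, folds to fs − 17.9 kHz = 1.98 kHz.
47.22 kHz mod fs = 7.46 kHz.
7.46 kHz ≤ fs/2 = 9.94 kHz, appears at 7.46 kHz.
26.62 kHz mod fs = 6.74 kHz.
6.74 kHz ≤ fs/2 = 9.94 kHz, appears at 6.74 kHz.
32.3 kHz mod fs = 12.42 kHz.
12.42 kHz > fs/2 = 9.94 kHz, folds to fs − 12.42 kHz = 7.46 kHz.
32.3 kHz and 47.22 kHz both map to 7.46 kHz.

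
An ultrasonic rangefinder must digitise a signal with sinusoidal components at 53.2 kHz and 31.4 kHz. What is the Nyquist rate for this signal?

106.4 kHz

Highest-frequency component: 53.2 kHz.
Nyquist rate = 2 × 53.2 kHz = 106.4 kHz.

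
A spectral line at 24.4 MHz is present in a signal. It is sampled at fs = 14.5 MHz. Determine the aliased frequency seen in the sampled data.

24.4 MHz mod fs = 9.9 MHz.
9.9 MHz > fs/2 = 7.25 MHz, folds to fs − 9.9 MHz = 4.6 MHz.

4.6 MHz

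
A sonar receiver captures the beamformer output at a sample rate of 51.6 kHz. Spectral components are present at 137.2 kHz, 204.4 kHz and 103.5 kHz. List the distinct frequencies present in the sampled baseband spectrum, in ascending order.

fs/2 = 25.8 kHz.
137.2 kHz mod fs = 34 kHz.
34 kHz > fs/2 = 25.8 kHz, folds to fs − 34 kHz = 17.6 kHz.
204.4 kHz mod fs = 49.6 kHz.
49.6 kHz > fs/2 = 25.8 kHz, folds to fs − 49.6 kHz = 2 kHz.
103.5 kHz mod fs = 0.3 kHz.
0.3 kHz ≤ fs/2 = 25.8 kHz, appears at 0.3 kHz.
Distinct values: {0.3 kHz, 2 kHz, 17.6 kHz}.

0.3 kHz, 2 kHz, 17.6 kHz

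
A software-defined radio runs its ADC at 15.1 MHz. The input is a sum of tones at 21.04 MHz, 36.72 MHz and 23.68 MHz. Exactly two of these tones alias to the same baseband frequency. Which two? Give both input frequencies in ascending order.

fs/2 = 7.55 MHz.
21.04 MHz mod fs = 5.94 MHz.
5.94 MHz ≤ fs/2 = 7.55 MHz, appears at 5.94 MHz.
36.72 MHz mod fs = 6.52 MHz.
6.52 MHz ≤ fs/2 = 7.55 MHz, appears at 6.52 MHz.
23.68 MHz mod fs = 8.58 MHz.
8.58 MHz > fs/2 = 7.55 MHz, folds to fs − 8.58 MHz = 6.52 MHz.
23.68 MHz and 36.72 MHz both map to 6.52 MHz.

23.68 MHz, 36.72 MHz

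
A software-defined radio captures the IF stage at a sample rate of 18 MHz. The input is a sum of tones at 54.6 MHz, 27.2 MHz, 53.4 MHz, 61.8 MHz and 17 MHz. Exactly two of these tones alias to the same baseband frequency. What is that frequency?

0.6 MHz

fs/2 = 9 MHz.
54.6 MHz mod fs = 0.6 MHz.
0.6 MHz ≤ fs/2 = 9 MHz, appears at 0.6 MHz.
27.2 MHz mod fs = 9.2 MHz.
9.2 MHz > fs/2 = 9 MHz, folds to fs − 9.2 MHz = 8.8 MHz.
53.4 MHz mod fs = 17.4 MHz.
17.4 MHz > fs/2 = 9 MHz, folds to fs − 17.4 MHz = 0.6 MHz.
61.8 MHz mod fs = 7.8 MHz.
7.8 MHz ≤ fs/2 = 9 MHz, appears at 7.8 MHz.
17 MHz > fs/2 = 9 MHz, folds to fs − 17 MHz = 1 MHz.
53.4 MHz and 54.6 MHz both map to 0.6 MHz.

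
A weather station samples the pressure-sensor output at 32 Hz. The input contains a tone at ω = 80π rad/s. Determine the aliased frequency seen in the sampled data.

8 Hz

ω = 80π rad/s → f = ω/(2π) = 40 Hz.
40 Hz mod fs = 8 Hz.
8 Hz ≤ fs/2 = 16 Hz, appears at 8 Hz.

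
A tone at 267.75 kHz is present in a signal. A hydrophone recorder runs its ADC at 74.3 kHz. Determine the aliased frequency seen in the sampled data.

29.45 kHz

267.75 kHz mod fs = 44.85 kHz.
44.85 kHz > fs/2 = 37.15 kHz, folds to fs − 44.85 kHz = 29.45 kHz.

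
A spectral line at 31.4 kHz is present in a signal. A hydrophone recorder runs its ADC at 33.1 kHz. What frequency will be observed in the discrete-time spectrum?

31.4 kHz > fs/2 = 16.55 kHz, folds to fs − 31.4 kHz = 1.7 kHz.

1.7 kHz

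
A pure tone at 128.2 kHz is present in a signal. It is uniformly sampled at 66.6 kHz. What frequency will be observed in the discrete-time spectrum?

5 kHz

128.2 kHz mod fs = 61.6 kHz.
61.6 kHz > fs/2 = 33.3 kHz, folds to fs − 61.6 kHz = 5 kHz.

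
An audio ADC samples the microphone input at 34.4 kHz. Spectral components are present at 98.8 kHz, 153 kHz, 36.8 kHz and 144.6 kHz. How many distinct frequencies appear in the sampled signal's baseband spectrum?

fs/2 = 17.2 kHz.
98.8 kHz mod fs = 30 kHz.
30 kHz > fs/2 = 17.2 kHz, folds to fs − 30 kHz = 4.4 kHz.
153 kHz mod fs = 15.4 kHz.
15.4 kHz ≤ fs/2 = 17.2 kHz, appears at 15.4 kHz.
36.8 kHz mod fs = 2.4 kHz.
2.4 kHz ≤ fs/2 = 17.2 kHz, appears at 2.4 kHz.
144.6 kHz mod fs = 7 kHz.
7 kHz ≤ fs/2 = 17.2 kHz, appears at 7 kHz.
Distinct values: {2.4 kHz, 4.4 kHz, 7 kHz, 15.4 kHz} → 4.

4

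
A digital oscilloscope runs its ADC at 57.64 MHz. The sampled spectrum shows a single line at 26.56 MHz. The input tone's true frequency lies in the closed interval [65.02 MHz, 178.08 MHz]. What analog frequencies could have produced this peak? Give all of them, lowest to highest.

84.2 MHz, 88.72 MHz, 141.84 MHz, 146.36 MHz

Frequencies that alias to 26.56 MHz are k·fs ± 26.56 MHz for integer k ≥ 0.
k=0: 26.56 MHz.
k=1: 31.08 MHz, 84.2 MHz.
k=2: 88.72 MHz, 141.84 MHz.
k=3: 146.36 MHz, 199.48 MHz.
k=4: 204 MHz, 257.12 MHz.
Within [65.02 MHz, 178.08 MHz]: 84.2 MHz, 88.72 MHz, 141.84 MHz, 146.36 MHz.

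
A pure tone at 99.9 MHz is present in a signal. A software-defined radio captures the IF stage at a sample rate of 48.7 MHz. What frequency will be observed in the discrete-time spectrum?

2.5 MHz

99.9 MHz mod fs = 2.5 MHz.
2.5 MHz ≤ fs/2 = 24.35 MHz, appears at 2.5 MHz.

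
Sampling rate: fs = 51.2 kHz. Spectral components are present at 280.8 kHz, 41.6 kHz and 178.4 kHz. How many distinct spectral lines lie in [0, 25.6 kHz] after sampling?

2

fs/2 = 25.6 kHz.
280.8 kHz mod fs = 24.8 kHz.
24.8 kHz ≤ fs/2 = 25.6 kHz, appears at 24.8 kHz.
41.6 kHz > fs/2 = 25.6 kHz, folds to fs − 41.6 kHz = 9.6 kHz.
178.4 kHz mod fs = 24.8 kHz.
24.8 kHz ≤ fs/2 = 25.6 kHz, appears at 24.8 kHz.
Distinct values: {9.6 kHz, 24.8 kHz} → 2.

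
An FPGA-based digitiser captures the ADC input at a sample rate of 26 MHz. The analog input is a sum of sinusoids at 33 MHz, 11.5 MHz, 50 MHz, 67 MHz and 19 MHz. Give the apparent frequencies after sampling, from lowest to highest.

2 MHz, 7 MHz, 11 MHz, 11.5 MHz

fs/2 = 13 MHz.
33 MHz mod fs = 7 MHz.
7 MHz ≤ fs/2 = 13 MHz, appears at 7 MHz.
11.5 MHz ≤ fs/2 = 13 MHz, passes unchanged.
50 MHz mod fs = 24 MHz.
24 MHz > fs/2 = 13 MHz, folds to fs − 24 MHz = 2 MHz.
67 MHz mod fs = 15 MHz.
15 MHz > fs/2 = 13 MHz, folds to fs − 15 MHz = 11 MHz.
19 MHz > fs/2 = 13 MHz, folds to fs − 19 MHz = 7 MHz.
Distinct values: {2 MHz, 7 MHz, 11 MHz, 11.5 MHz}.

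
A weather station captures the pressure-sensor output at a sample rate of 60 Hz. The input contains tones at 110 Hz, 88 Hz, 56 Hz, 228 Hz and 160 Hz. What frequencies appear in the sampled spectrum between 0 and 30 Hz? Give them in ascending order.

fs/2 = 30 Hz.
110 Hz mod fs = 50 Hz.
50 Hz > fs/2 = 30 Hz, folds to fs − 50 Hz = 10 Hz.
88 Hz mod fs = 28 Hz.
28 Hz ≤ fs/2 = 30 Hz, appears at 28 Hz.
56 Hz > fs/2 = 30 Hz, folds to fs − 56 Hz = 4 Hz.
228 Hz mod fs = 48 Hz.
48 Hz > fs/2 = 30 Hz, folds to fs − 48 Hz = 12 Hz.
160 Hz mod fs = 40 Hz.
40 Hz > fs/2 = 30 Hz, folds to fs − 40 Hz = 20 Hz.
Distinct values: {4 Hz, 10 Hz, 12 Hz, 20 Hz, 28 Hz}.

4 Hz, 10 Hz, 12 Hz, 20 Hz, 28 Hz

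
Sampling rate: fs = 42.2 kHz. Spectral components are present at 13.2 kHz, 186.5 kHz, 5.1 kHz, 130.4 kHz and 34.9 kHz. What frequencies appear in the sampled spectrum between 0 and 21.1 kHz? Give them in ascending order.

fs/2 = 21.1 kHz.
13.2 kHz ≤ fs/2 = 21.1 kHz, passes unchanged.
186.5 kHz mod fs = 17.7 kHz.
17.7 kHz ≤ fs/2 = 21.1 kHz, appears at 17.7 kHz.
5.1 kHz ≤ fs/2 = 21.1 kHz, passes unchanged.
130.4 kHz mod fs = 3.8 kHz.
3.8 kHz ≤ fs/2 = 21.1 kHz, appears at 3.8 kHz.
34.9 kHz > fs/2 = 21.1 kHz, folds to fs − 34.9 kHz = 7.3 kHz.
Distinct values: {3.8 kHz, 5.1 kHz, 7.3 kHz, 13.2 kHz, 17.7 kHz}.

3.8 kHz, 5.1 kHz, 7.3 kHz, 13.2 kHz, 17.7 kHz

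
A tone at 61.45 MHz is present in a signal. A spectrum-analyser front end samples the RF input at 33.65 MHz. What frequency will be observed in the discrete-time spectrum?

61.45 MHz mod fs = 27.8 MHz.
27.8 MHz > fs/2 = 16.825 MHz, folds to fs − 27.8 MHz = 5.85 MHz.

5.85 MHz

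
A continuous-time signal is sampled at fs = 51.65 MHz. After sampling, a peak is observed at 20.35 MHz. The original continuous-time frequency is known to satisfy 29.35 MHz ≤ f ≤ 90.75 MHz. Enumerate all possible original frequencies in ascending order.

31.3 MHz, 72 MHz, 82.95 MHz

Frequencies that alias to 20.35 MHz are k·fs ± 20.35 MHz for integer k ≥ 0.
k=0: 20.35 MHz.
k=1: 31.3 MHz, 72 MHz.
k=2: 82.95 MHz, 123.65 MHz.
k=3: 134.6 MHz, 175.3 MHz.
Within [29.35 MHz, 90.75 MHz]: 31.3 MHz, 72 MHz, 82.95 MHz.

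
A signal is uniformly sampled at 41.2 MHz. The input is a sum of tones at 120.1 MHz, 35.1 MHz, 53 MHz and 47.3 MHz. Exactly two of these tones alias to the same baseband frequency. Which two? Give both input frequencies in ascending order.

35.1 MHz, 47.3 MHz

fs/2 = 20.6 MHz.
120.1 MHz mod fs = 37.7 MHz.
37.7 MHz > fs/2 = 20.6 MHz, folds to fs − 37.7 MHz = 3.5 MHz.
35.1 MHz > fs/2 = 20.6 MHz, folds to fs − 35.1 MHz = 6.1 MHz.
53 MHz mod fs = 11.8 MHz.
11.8 MHz ≤ fs/2 = 20.6 MHz, appears at 11.8 MHz.
47.3 MHz mod fs = 6.1 MHz.
6.1 MHz ≤ fs/2 = 20.6 MHz, appears at 6.1 MHz.
35.1 MHz and 47.3 MHz both map to 6.1 MHz.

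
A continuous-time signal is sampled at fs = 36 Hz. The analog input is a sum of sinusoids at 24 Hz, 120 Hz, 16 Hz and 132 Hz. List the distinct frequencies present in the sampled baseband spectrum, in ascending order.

fs/2 = 18 Hz.
24 Hz > fs/2 = 18 Hz, folds to fs − 24 Hz = 12 Hz.
120 Hz mod fs = 12 Hz.
12 Hz ≤ fs/2 = 18 Hz, appears at 12 Hz.
16 Hz ≤ fs/2 = 18 Hz, passes unchanged.
132 Hz mod fs = 24 Hz.
24 Hz > fs/2 = 18 Hz, folds to fs − 24 Hz = 12 Hz.
Distinct values: {12 Hz, 16 Hz}.

12 Hz, 16 Hz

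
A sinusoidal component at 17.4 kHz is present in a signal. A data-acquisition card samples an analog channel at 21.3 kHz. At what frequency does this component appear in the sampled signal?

17.4 kHz > fs/2 = 10.65 kHz, folds to fs − 17.4 kHz = 3.9 kHz.

3.9 kHz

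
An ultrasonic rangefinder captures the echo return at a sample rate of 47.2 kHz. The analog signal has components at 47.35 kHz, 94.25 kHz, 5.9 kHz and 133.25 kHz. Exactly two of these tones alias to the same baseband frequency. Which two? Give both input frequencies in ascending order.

47.35 kHz, 94.25 kHz

fs/2 = 23.6 kHz.
47.35 kHz mod fs = 0.15 kHz.
0.15 kHz ≤ fs/2 = 23.6 kHz, appears at 0.15 kHz.
94.25 kHz mod fs = 47.05 kHz.
47.05 kHz > fs/2 = 23.6 kHz, folds to fs − 47.05 kHz = 0.15 kHz.
5.9 kHz ≤ fs/2 = 23.6 kHz, passes unchanged.
133.25 kHz mod fs = 38.85 kHz.
38.85 kHz > fs/2 = 23.6 kHz, folds to fs − 38.85 kHz = 8.35 kHz.
47.35 kHz and 94.25 kHz both map to 0.15 kHz.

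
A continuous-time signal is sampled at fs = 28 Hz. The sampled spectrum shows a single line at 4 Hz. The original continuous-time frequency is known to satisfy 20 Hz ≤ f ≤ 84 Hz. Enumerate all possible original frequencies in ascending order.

Frequencies that alias to 4 Hz are k·fs ± 4 Hz for integer k ≥ 0.
k=0: 4 Hz.
k=1: 24 Hz, 32 Hz.
k=2: 52 Hz, 60 Hz.
k=3: 80 Hz, 88 Hz.
k=4: 108 Hz, 116 Hz.
Within [20 Hz, 84 Hz]: 24 Hz, 32 Hz, 52 Hz, 60 Hz, 80 Hz.

24 Hz, 32 Hz, 52 Hz, 60 Hz, 80 Hz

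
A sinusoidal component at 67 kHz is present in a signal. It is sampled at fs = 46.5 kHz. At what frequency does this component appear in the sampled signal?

20.5 kHz

67 kHz mod fs = 20.5 kHz.
20.5 kHz ≤ fs/2 = 23.25 kHz, appears at 20.5 kHz.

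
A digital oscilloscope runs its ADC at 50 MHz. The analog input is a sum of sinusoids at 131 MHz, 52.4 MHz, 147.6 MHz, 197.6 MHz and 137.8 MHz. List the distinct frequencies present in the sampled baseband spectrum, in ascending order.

fs/2 = 25 MHz.
131 MHz mod fs = 31 MHz.
31 MHz > fs/2 = 25 MHz, folds to fs − 31 MHz = 19 MHz.
52.4 MHz mod fs = 2.4 MHz.
2.4 MHz ≤ fs/2 = 25 MHz, appears at 2.4 MHz.
147.6 MHz mod fs = 47.6 MHz.
47.6 MHz > fs/2 = 25 MHz, folds to fs − 47.6 MHz = 2.4 MHz.
197.6 MHz mod fs = 47.6 MHz.
47.6 MHz > fs/2 = 25 MHz, folds to fs − 47.6 MHz = 2.4 MHz.
137.8 MHz mod fs = 37.8 MHz.
37.8 MHz > fs/2 = 25 MHz, folds to fs − 37.8 MHz = 12.2 MHz.
Distinct values: {2.4 MHz, 12.2 MHz, 19 MHz}.

2.4 MHz, 12.2 MHz, 19 MHz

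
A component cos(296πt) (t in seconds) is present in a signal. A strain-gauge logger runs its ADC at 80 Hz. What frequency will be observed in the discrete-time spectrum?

12 Hz

ω = 296π rad/s → f = ω/(2π) = 148 Hz.
148 Hz mod fs = 68 Hz.
68 Hz > fs/2 = 40 Hz, folds to fs − 68 Hz = 12 Hz.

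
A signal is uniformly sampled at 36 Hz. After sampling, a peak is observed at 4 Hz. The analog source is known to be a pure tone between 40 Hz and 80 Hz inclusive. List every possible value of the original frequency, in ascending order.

40 Hz, 68 Hz, 76 Hz

Frequencies that alias to 4 Hz are k·fs ± 4 Hz for integer k ≥ 0.
k=0: 4 Hz.
k=1: 32 Hz, 40 Hz.
k=2: 68 Hz, 76 Hz.
k=3: 104 Hz, 112 Hz.
Within [40 Hz, 80 Hz]: 40 Hz, 68 Hz, 76 Hz.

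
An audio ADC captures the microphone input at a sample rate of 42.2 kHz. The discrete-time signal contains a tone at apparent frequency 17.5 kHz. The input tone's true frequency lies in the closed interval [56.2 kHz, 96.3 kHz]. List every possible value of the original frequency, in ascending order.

59.7 kHz, 66.9 kHz

Frequencies that alias to 17.5 kHz are k·fs ± 17.5 kHz for integer k ≥ 0.
k=0: 17.5 kHz.
k=1: 24.7 kHz, 59.7 kHz.
k=2: 66.9 kHz, 101.9 kHz.
k=3: 109.1 kHz, 144.1 kHz.
Within [56.2 kHz, 96.3 kHz]: 59.7 kHz, 66.9 kHz.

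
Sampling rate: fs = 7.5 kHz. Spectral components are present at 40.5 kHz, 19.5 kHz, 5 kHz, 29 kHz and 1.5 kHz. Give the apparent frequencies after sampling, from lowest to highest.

fs/2 = 3.75 kHz.
40.5 kHz mod fs = 3 kHz.
3 kHz ≤ fs/2 = 3.75 kHz, appears at 3 kHz.
19.5 kHz mod fs = 4.5 kHz.
4.5 kHz > fs/2 = 3.75 kHz, folds to fs − 4.5 kHz = 3 kHz.
5 kHz > fs/2 = 3.75 kHz, folds to fs − 5 kHz = 2.5 kHz.
29 kHz mod fs = 6.5 kHz.
6.5 kHz > fs/2 = 3.75 kHz, folds to fs − 6.5 kHz = 1 kHz.
1.5 kHz ≤ fs/2 = 3.75 kHz, passes unchanged.
Distinct values: {1 kHz, 1.5 kHz, 2.5 kHz, 3 kHz}.

1 kHz, 1.5 kHz, 2.5 kHz, 3 kHz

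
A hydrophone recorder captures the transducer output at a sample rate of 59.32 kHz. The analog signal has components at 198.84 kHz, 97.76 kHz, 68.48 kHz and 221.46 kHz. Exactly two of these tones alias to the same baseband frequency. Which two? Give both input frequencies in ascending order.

fs/2 = 29.66 kHz.
198.84 kHz mod fs = 20.88 kHz.
20.88 kHz ≤ fs/2 = 29.66 kHz, appears at 20.88 kHz.
97.76 kHz mod fs = 38.44 kHz.
38.44 kHz > fs/2 = 29.66 kHz, folds to fs − 38.44 kHz = 20.88 kHz.
68.48 kHz mod fs = 9.16 kHz.
9.16 kHz ≤ fs/2 = 29.66 kHz, appears at 9.16 kHz.
221.46 kHz mod fs = 43.5 kHz.
43.5 kHz > fs/2 = 29.66 kHz, folds to fs − 43.5 kHz = 15.82 kHz.
97.76 kHz and 198.84 kHz both map to 20.88 kHz.

97.76 kHz, 198.84 kHz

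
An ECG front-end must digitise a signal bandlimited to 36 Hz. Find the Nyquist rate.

72 Hz

Nyquist rate = 2 × 36 Hz = 72 Hz.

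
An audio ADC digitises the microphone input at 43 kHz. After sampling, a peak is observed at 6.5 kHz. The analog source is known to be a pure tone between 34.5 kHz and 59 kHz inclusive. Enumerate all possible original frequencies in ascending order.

36.5 kHz, 49.5 kHz

Frequencies that alias to 6.5 kHz are k·fs ± 6.5 kHz for integer k ≥ 0.
k=0: 6.5 kHz.
k=1: 36.5 kHz, 49.5 kHz.
k=2: 79.5 kHz, 92.5 kHz.
Within [34.5 kHz, 59 kHz]: 36.5 kHz, 49.5 kHz.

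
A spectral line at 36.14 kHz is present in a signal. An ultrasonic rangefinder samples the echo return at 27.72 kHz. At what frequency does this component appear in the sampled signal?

36.14 kHz mod fs = 8.42 kHz.
8.42 kHz ≤ fs/2 = 13.86 kHz, appears at 8.42 kHz.

8.42 kHz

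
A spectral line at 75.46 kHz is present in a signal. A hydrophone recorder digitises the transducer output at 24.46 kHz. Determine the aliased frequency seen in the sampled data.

75.46 kHz mod fs = 2.08 kHz.
2.08 kHz ≤ fs/2 = 12.23 kHz, appears at 2.08 kHz.

2.08 kHz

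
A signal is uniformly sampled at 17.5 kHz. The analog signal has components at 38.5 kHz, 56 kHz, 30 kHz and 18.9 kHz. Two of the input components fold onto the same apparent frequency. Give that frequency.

fs/2 = 8.75 kHz.
38.5 kHz mod fs = 3.5 kHz.
3.5 kHz ≤ fs/2 = 8.75 kHz, appears at 3.5 kHz.
56 kHz mod fs = 3.5 kHz.
3.5 kHz ≤ fs/2 = 8.75 kHz, appears at 3.5 kHz.
30 kHz mod fs = 12.5 kHz.
12.5 kHz > fs/2 = 8.75 kHz, folds to fs − 12.5 kHz = 5 kHz.
18.9 kHz mod fs = 1.4 kHz.
1.4 kHz ≤ fs/2 = 8.75 kHz, appears at 1.4 kHz.
38.5 kHz and 56 kHz both map to 3.5 kHz.

3.5 kHz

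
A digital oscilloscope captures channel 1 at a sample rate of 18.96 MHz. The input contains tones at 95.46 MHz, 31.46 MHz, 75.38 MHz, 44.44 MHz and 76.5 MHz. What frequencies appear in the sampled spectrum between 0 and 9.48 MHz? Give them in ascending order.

0.46 MHz, 0.66 MHz, 6.46 MHz, 6.52 MHz

fs/2 = 9.48 MHz.
95.46 MHz mod fs = 0.66 MHz.
0.66 MHz ≤ fs/2 = 9.48 MHz, appears at 0.66 MHz.
31.46 MHz mod fs = 12.5 MHz.
12.5 MHz > fs/2 = 9.48 MHz, folds to fs − 12.5 MHz = 6.46 MHz.
75.38 MHz mod fs = 18.5 MHz.
18.5 MHz > fs/2 = 9.48 MHz, folds to fs − 18.5 MHz = 0.46 MHz.
44.44 MHz mod fs = 6.52 MHz.
6.52 MHz ≤ fs/2 = 9.48 MHz, appears at 6.52 MHz.
76.5 MHz mod fs = 0.66 MHz.
0.66 MHz ≤ fs/2 = 9.48 MHz, appears at 0.66 MHz.
Distinct values: {0.46 MHz, 0.66 MHz, 6.46 MHz, 6.52 MHz}.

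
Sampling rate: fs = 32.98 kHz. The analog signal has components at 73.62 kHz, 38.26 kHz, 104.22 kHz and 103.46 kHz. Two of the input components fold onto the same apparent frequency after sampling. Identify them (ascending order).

fs/2 = 16.49 kHz.
73.62 kHz mod fs = 7.66 kHz.
7.66 kHz ≤ fs/2 = 16.49 kHz, appears at 7.66 kHz.
38.26 kHz mod fs = 5.28 kHz.
5.28 kHz ≤ fs/2 = 16.49 kHz, appears at 5.28 kHz.
104.22 kHz mod fs = 5.28 kHz.
5.28 kHz ≤ fs/2 = 16.49 kHz, appears at 5.28 kHz.
103.46 kHz mod fs = 4.52 kHz.
4.52 kHz ≤ fs/2 = 16.49 kHz, appears at 4.52 kHz.
38.26 kHz and 104.22 kHz both map to 5.28 kHz.

38.26 kHz, 104.22 kHz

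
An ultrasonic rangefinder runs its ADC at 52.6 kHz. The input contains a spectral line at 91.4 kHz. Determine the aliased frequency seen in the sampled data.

91.4 kHz mod fs = 38.8 kHz.
38.8 kHz > fs/2 = 26.3 kHz, folds to fs − 38.8 kHz = 13.8 kHz.

13.8 kHz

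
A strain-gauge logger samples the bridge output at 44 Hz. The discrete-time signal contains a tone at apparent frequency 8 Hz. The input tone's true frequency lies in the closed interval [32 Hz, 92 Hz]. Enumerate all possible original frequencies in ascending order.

36 Hz, 52 Hz, 80 Hz

Frequencies that alias to 8 Hz are k·fs ± 8 Hz for integer k ≥ 0.
k=0: 8 Hz.
k=1: 36 Hz, 52 Hz.
k=2: 80 Hz, 96 Hz.
k=3: 124 Hz, 140 Hz.
Within [32 Hz, 92 Hz]: 36 Hz, 52 Hz, 80 Hz.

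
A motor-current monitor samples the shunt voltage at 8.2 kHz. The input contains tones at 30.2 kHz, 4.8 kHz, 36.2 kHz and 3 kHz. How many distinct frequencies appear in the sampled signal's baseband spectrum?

fs/2 = 4.1 kHz.
30.2 kHz mod fs = 5.6 kHz.
5.6 kHz > fs/2 = 4.1 kHz, folds to fs − 5.6 kHz = 2.6 kHz.
4.8 kHz > fs/2 = 4.1 kHz, folds to fs − 4.8 kHz = 3.4 kHz.
36.2 kHz mod fs = 3.4 kHz.
3.4 kHz ≤ fs/2 = 4.1 kHz, appears at 3.4 kHz.
3 kHz ≤ fs/2 = 4.1 kHz, passes unchanged.
Distinct values: {2.6 kHz, 3 kHz, 3.4 kHz} → 3.

3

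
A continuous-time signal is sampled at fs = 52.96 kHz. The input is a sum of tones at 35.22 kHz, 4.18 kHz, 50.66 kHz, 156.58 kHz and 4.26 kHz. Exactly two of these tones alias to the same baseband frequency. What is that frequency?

2.3 kHz

fs/2 = 26.48 kHz.
35.22 kHz > fs/2 = 26.48 kHz, folds to fs − 35.22 kHz = 17.74 kHz.
4.18 kHz ≤ fs/2 = 26.48 kHz, passes unchanged.
50.66 kHz > fs/2 = 26.48 kHz, folds to fs − 50.66 kHz = 2.3 kHz.
156.58 kHz mod fs = 50.66 kHz.
50.66 kHz > fs/2 = 26.48 kHz, folds to fs − 50.66 kHz = 2.3 kHz.
4.26 kHz ≤ fs/2 = 26.48 kHz, passes unchanged.
50.66 kHz and 156.58 kHz both map to 2.3 kHz.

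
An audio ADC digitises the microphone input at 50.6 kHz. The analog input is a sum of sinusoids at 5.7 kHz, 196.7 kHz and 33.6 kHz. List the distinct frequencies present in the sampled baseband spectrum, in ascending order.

fs/2 = 25.3 kHz.
5.7 kHz ≤ fs/2 = 25.3 kHz, passes unchanged.
196.7 kHz mod fs = 44.9 kHz.
44.9 kHz > fs/2 = 25.3 kHz, folds to fs − 44.9 kHz = 5.7 kHz.
33.6 kHz > fs/2 = 25.3 kHz, folds to fs − 33.6 kHz = 17 kHz.
Distinct values: {5.7 kHz, 17 kHz}.

5.7 kHz, 17 kHz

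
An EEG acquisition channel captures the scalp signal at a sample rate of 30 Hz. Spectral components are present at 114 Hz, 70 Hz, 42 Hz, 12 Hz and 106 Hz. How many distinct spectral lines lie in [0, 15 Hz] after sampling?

4

fs/2 = 15 Hz.
114 Hz mod fs = 24 Hz.
24 Hz > fs/2 = 15 Hz, folds to fs − 24 Hz = 6 Hz.
70 Hz mod fs = 10 Hz.
10 Hz ≤ fs/2 = 15 Hz, appears at 10 Hz.
42 Hz mod fs = 12 Hz.
12 Hz ≤ fs/2 = 15 Hz, appears at 12 Hz.
12 Hz ≤ fs/2 = 15 Hz, passes unchanged.
106 Hz mod fs = 16 Hz.
16 Hz > fs/2 = 15 Hz, folds to fs − 16 Hz = 14 Hz.
Distinct values: {6 Hz, 10 Hz, 12 Hz, 14 Hz} → 4.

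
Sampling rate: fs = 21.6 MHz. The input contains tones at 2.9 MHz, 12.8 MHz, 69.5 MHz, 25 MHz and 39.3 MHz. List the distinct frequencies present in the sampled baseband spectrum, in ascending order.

2.9 MHz, 3.4 MHz, 3.9 MHz, 4.7 MHz, 8.8 MHz

fs/2 = 10.8 MHz.
2.9 MHz ≤ fs/2 = 10.8 MHz, passes unchanged.
12.8 MHz > fs/2 = 10.8 MHz, folds to fs − 12.8 MHz = 8.8 MHz.
69.5 MHz mod fs = 4.7 MHz.
4.7 MHz ≤ fs/2 = 10.8 MHz, appears at 4.7 MHz.
25 MHz mod fs = 3.4 MHz.
3.4 MHz ≤ fs/2 = 10.8 MHz, appears at 3.4 MHz.
39.3 MHz mod fs = 17.7 MHz.
17.7 MHz > fs/2 = 10.8 MHz, folds to fs − 17.7 MHz = 3.9 MHz.
Distinct values: {2.9 MHz, 3.4 MHz, 3.9 MHz, 4.7 MHz, 8.8 MHz}.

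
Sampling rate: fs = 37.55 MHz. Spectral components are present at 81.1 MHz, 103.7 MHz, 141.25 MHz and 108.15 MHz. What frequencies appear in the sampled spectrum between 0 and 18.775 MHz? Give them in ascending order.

4.5 MHz, 6 MHz, 8.95 MHz

fs/2 = 18.775 MHz.
81.1 MHz mod fs = 6 MHz.
6 MHz ≤ fs/2 = 18.775 MHz, appears at 6 MHz.
103.7 MHz mod fs = 28.6 MHz.
28.6 MHz > fs/2 = 18.775 MHz, folds to fs − 28.6 MHz = 8.95 MHz.
141.25 MHz mod fs = 28.6 MHz.
28.6 MHz > fs/2 = 18.775 MHz, folds to fs − 28.6 MHz = 8.95 MHz.
108.15 MHz mod fs = 33.05 MHz.
33.05 MHz > fs/2 = 18.775 MHz, folds to fs − 33.05 MHz = 4.5 MHz.
Distinct values: {4.5 MHz, 6 MHz, 8.95 MHz}.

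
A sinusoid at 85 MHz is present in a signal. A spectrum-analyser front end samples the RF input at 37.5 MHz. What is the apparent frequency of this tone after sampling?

10 MHz

85 MHz mod fs = 10 MHz.
10 MHz ≤ fs/2 = 18.75 MHz, appears at 10 MHz.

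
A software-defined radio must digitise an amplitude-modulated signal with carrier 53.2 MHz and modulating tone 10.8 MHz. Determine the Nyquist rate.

128 MHz

AM sidebands sit at fc ± fm = 42.4 MHz and 64 MHz.
Highest-frequency component: 64 MHz.
Nyquist rate = 2 × 64 MHz = 128 MHz.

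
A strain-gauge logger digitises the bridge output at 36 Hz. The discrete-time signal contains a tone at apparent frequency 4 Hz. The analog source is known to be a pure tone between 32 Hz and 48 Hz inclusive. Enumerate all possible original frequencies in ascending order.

32 Hz, 40 Hz

Frequencies that alias to 4 Hz are k·fs ± 4 Hz for integer k ≥ 0.
k=0: 4 Hz.
k=1: 32 Hz, 40 Hz.
k=2: 68 Hz, 76 Hz.
Within [32 Hz, 48 Hz]: 32 Hz, 40 Hz.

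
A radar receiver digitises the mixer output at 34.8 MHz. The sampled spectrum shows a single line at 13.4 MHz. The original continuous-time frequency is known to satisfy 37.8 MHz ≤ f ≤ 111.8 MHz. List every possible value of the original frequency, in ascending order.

Frequencies that alias to 13.4 MHz are k·fs ± 13.4 MHz for integer k ≥ 0.
k=0: 13.4 MHz.
k=1: 21.4 MHz, 48.2 MHz.
k=2: 56.2 MHz, 83 MHz.
k=3: 91 MHz, 117.8 MHz.
k=4: 125.8 MHz, 152.6 MHz.
Within [37.8 MHz, 111.8 MHz]: 48.2 MHz, 56.2 MHz, 83 MHz, 91 MHz.

48.2 MHz, 56.2 MHz, 83 MHz, 91 MHz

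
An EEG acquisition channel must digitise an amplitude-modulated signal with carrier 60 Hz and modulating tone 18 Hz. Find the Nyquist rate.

156 Hz

AM sidebands sit at fc ± fm = 42 Hz and 78 Hz.
Highest-frequency component: 78 Hz.
Nyquist rate = 2 × 78 Hz = 156 Hz.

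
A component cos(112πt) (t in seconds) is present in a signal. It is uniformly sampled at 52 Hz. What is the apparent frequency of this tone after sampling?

4 Hz

ω = 112π rad/s → f = ω/(2π) = 56 Hz.
56 Hz mod fs = 4 Hz.
4 Hz ≤ fs/2 = 26 Hz, appears at 4 Hz.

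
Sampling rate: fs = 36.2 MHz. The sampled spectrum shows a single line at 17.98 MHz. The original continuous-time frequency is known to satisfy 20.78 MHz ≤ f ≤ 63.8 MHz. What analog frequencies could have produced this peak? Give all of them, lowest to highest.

54.18 MHz, 54.42 MHz

Frequencies that alias to 17.98 MHz are k·fs ± 17.98 MHz for integer k ≥ 0.
k=0: 17.98 MHz.
k=1: 18.22 MHz, 54.18 MHz.
k=2: 54.42 MHz, 90.38 MHz.
k=3: 90.62 MHz, 126.58 MHz.
Within [20.78 MHz, 63.8 MHz]: 54.18 MHz, 54.42 MHz.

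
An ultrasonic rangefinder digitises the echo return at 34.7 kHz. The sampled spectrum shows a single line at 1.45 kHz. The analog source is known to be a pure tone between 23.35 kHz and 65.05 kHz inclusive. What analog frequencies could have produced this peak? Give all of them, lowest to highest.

Frequencies that alias to 1.45 kHz are k·fs ± 1.45 kHz for integer k ≥ 0.
k=0: 1.45 kHz.
k=1: 33.25 kHz, 36.15 kHz.
k=2: 67.95 kHz, 70.85 kHz.
Within [23.35 kHz, 65.05 kHz]: 33.25 kHz, 36.15 kHz.

33.25 kHz, 36.15 kHz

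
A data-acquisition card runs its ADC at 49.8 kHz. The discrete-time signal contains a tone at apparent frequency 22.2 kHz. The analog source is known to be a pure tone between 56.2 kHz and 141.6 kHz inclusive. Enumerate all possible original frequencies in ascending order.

72 kHz, 77.4 kHz, 121.8 kHz, 127.2 kHz

Frequencies that alias to 22.2 kHz are k·fs ± 22.2 kHz for integer k ≥ 0.
k=0: 22.2 kHz.
k=1: 27.6 kHz, 72 kHz.
k=2: 77.4 kHz, 121.8 kHz.
k=3: 127.2 kHz, 171.6 kHz.
k=4: 177 kHz, 221.4 kHz.
Within [56.2 kHz, 141.6 kHz]: 72 kHz, 77.4 kHz, 121.8 kHz, 127.2 kHz.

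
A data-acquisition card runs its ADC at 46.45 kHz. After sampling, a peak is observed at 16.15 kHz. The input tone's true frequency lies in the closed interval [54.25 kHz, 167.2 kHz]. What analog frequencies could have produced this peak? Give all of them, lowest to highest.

Frequencies that alias to 16.15 kHz are k·fs ± 16.15 kHz for integer k ≥ 0.
k=0: 16.15 kHz.
k=1: 30.3 kHz, 62.6 kHz.
k=2: 76.75 kHz, 109.05 kHz.
k=3: 123.2 kHz, 155.5 kHz.
k=4: 169.65 kHz, 201.95 kHz.
Within [54.25 kHz, 167.2 kHz]: 62.6 kHz, 76.75 kHz, 109.05 kHz, 123.2 kHz, 155.5 kHz.

62.6 kHz, 76.75 kHz, 109.05 kHz, 123.2 kHz, 155.5 kHz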